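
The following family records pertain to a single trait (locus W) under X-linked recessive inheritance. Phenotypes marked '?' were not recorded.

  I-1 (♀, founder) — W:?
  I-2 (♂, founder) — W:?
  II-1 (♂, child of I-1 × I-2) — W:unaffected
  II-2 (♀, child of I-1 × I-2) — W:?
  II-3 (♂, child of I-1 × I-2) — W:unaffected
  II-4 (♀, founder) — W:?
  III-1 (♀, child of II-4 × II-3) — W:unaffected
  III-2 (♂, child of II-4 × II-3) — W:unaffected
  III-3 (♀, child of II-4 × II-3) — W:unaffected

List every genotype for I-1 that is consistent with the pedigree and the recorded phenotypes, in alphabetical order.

I-1 ∈ {X^WX^W, X^WX^w}

W/I-1 ? ·: X^WX^W|X^WX^w
W/I-2 ? ·: X^WY|X^wY
W/II-1 un I-1×I-2: X^WY
W/II-2 ? I-1×I-2: X^WX^W|X^WX^w|X^wX^w
W/II-3 un I-1×I-2: X^WY
W/II-4 ? ·: X^WX^W|X^WX^w
W/III-1 un II-4×II-3: X^WX^W|X^WX^w
W/III-2 un II-4×II-3: X^WY
W/III-3 un II-4×II-3: X^WX^W|X^WX^w
⇒ W over [I-1,I-2,II-1,II-2,II-3,II-4,III-1,III-2,III-3]: 30 consistent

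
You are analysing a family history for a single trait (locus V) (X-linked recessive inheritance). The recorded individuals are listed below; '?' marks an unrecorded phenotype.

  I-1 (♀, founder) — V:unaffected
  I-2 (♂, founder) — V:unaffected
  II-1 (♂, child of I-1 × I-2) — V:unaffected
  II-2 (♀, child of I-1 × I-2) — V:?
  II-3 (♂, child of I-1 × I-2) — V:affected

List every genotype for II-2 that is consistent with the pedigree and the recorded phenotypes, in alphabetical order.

II-2 ∈ {X^VX^V, X^VX^v}

V/I-1 un ·: X^VX^v
V/I-2 un ·: X^VY
V/II-1 un I-1×I-2: X^VY
V/II-2 ? I-1×I-2: X^VX^V|X^VX^v
V/II-3 aff I-1×I-2: X^vY
⇒ V over [I-1,I-2,II-1,II-2,II-3]: 2 consistent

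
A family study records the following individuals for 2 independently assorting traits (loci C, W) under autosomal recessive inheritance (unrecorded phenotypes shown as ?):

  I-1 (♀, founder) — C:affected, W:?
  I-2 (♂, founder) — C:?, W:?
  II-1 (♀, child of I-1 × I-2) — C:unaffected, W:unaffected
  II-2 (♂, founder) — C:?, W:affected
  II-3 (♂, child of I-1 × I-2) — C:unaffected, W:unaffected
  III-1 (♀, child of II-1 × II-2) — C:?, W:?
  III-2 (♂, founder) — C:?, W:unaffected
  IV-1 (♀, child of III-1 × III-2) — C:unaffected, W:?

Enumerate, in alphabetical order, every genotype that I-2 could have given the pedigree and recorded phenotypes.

I-2 ∈ {CC WW, CC Ww, CC ww, Cc WW, Cc Ww, Cc ww}

C/I-1 aff ·: cc
C/I-2 ? ·: CC|Cc
C/II-1 un I-1×I-2: Cc
C/II-2 ? ·: CC|Cc|cc
C/II-3 un I-1×I-2: Cc
C/III-1 ? II-1×II-2: CC|Cc|cc
C/III-2 ? ·: CC|Cc|cc
C/IV-1 un III-1×III-2: CC|Cc
⇒ C over [I-1,I-2,II-1,II-2,II-3,III-1,III-2,IV-1]: 54 consistent
W/I-1 ? ·: WW|Ww|ww
W/I-2 ? ·: WW|Ww|ww
W/II-1 un I-1×I-2: WW|Ww
W/II-2 aff ·: ww
W/II-3 un I-1×I-2: WW|Ww
W/III-1 ? II-1×II-2: Ww|ww
W/III-2 un ·: WW|Ww
W/IV-1 ? III-1×III-2: WW|Ww|ww
⇒ W over [I-1,I-2,II-1,II-2,II-3,III-1,III-2,IV-1]: 115 consistent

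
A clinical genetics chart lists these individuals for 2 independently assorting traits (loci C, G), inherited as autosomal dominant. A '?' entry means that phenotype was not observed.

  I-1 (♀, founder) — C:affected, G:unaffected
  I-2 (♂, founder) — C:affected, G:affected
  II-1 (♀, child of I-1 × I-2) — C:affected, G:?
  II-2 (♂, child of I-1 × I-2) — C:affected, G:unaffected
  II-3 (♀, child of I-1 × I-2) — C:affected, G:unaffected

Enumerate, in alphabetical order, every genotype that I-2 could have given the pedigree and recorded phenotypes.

I-2 ∈ {CC Gg, Cc Gg}

C/I-1 aff ·: Cc|CC
C/I-2 aff ·: Cc|CC
C/II-1 aff I-1×I-2: Cc|CC
C/II-2 aff I-1×I-2: Cc|CC
C/II-3 aff I-1×I-2: Cc|CC
⇒ C over [I-1,I-2,II-1,II-2,II-3]: 25 consistent
G/I-1 un ·: gg
G/I-2 aff ·: Gg
G/II-1 ? I-1×I-2: gg|Gg
G/II-2 un I-1×I-2: gg
G/II-3 un I-1×I-2: gg
⇒ G over [I-1,I-2,II-1,II-2,II-3]: 2 consistent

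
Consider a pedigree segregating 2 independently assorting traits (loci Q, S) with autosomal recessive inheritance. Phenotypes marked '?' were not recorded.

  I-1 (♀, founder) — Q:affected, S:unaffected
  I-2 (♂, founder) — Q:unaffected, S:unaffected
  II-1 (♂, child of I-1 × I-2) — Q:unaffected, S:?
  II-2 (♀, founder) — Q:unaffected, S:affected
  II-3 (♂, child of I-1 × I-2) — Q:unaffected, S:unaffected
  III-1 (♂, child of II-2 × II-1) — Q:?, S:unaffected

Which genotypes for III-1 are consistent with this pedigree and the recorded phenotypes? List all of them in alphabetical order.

Q/I-1 aff ·: qq
Q/I-2 un ·: QQ|Qq
Q/II-1 un I-1×I-2: Qq
Q/II-2 un ·: QQ|Qq
Q/II-3 un I-1×I-2: Qq
Q/III-1 ? II-2×II-1: QQ|Qq|qq
⇒ Q over [I-1,I-2,II-1,II-2,II-3,III-1]: 10 consistent
S/I-1 un ·: SS|Ss
S/I-2 un ·: SS|Ss
S/II-1 ? I-1×I-2: SS|Ss
S/II-2 aff ·: ss
S/II-3 un I-1×I-2: SS|Ss
S/III-1 un II-2×II-1: Ss
⇒ S over [I-1,I-2,II-1,II-2,II-3,III-1]: 13 consistent

III-1 ∈ {QQ Ss, Qq Ss, qq Ss}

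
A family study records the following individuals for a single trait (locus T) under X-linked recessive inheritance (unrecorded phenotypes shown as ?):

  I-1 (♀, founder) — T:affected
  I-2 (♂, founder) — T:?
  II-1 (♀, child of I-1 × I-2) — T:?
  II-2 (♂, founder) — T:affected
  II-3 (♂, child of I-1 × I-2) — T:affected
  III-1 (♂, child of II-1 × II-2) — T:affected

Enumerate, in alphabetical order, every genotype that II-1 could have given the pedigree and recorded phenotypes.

II-1 ∈ {X^TX^t, X^tX^t}

T/I-1 aff ·: X^tX^t
T/I-2 ? ·: X^TY|X^tY
T/II-1 ? I-1×I-2: X^TX^t|X^tX^t
T/II-2 aff ·: X^tY
T/II-3 aff I-1×I-2: X^tY
T/III-1 aff II-1×II-2: X^tY
⇒ T over [I-1,I-2,II-1,II-2,II-3,III-1]: 2 consistent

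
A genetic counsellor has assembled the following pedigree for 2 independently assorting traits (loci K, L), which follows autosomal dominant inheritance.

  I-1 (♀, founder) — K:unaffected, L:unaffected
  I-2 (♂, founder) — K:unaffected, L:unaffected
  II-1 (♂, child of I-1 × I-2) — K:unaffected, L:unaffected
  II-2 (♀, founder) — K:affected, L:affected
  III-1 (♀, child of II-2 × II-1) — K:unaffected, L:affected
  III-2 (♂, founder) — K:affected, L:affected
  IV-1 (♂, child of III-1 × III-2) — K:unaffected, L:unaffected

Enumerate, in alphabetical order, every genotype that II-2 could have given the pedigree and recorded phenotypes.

K/I-1 un ·: kk
K/I-2 un ·: kk
K/II-1 un I-1×I-2: kk
K/II-2 aff ·: Kk
K/III-1 un II-2×II-1: kk
K/III-2 aff ·: Kk
K/IV-1 un III-1×III-2: kk
⇒ K over [I-1,I-2,II-1,II-2,III-1,III-2,IV-1]: 1 consistent
L/I-1 un ·: ll
L/I-2 un ·: ll
L/II-1 un I-1×I-2: ll
L/II-2 aff ·: Ll|LL
L/III-1 aff II-2×II-1: Ll
L/III-2 aff ·: Ll
L/IV-1 un III-1×III-2: ll
⇒ L over [I-1,I-2,II-1,II-2,III-1,III-2,IV-1]: 2 consistent

II-2 ∈ {Kk LL, Kk Ll}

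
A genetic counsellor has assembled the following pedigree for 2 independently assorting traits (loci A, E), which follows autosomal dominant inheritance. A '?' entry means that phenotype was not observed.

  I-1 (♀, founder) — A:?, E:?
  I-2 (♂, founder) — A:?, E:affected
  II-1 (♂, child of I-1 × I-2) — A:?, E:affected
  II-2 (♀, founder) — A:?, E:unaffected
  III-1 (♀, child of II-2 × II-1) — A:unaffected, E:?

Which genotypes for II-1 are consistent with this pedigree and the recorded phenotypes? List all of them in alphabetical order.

II-1 ∈ {Aa EE, Aa Ee, aa EE, aa Ee}

A/I-1 ? ·: aa|Aa|AA
A/I-2 ? ·: aa|Aa|AA
A/II-1 ? I-1×I-2: aa|Aa
A/II-2 ? ·: aa|Aa
A/III-1 un II-2×II-1: aa
⇒ A over [I-1,I-2,II-1,II-2,III-1]: 22 consistent
E/I-1 ? ·: ee|Ee|EE
E/I-2 aff ·: Ee|EE
E/II-1 aff I-1×I-2: Ee|EE
E/II-2 un ·: ee
E/III-1 ? II-2×II-1: ee|Ee
⇒ E over [I-1,I-2,II-1,II-2,III-1]: 14 consistent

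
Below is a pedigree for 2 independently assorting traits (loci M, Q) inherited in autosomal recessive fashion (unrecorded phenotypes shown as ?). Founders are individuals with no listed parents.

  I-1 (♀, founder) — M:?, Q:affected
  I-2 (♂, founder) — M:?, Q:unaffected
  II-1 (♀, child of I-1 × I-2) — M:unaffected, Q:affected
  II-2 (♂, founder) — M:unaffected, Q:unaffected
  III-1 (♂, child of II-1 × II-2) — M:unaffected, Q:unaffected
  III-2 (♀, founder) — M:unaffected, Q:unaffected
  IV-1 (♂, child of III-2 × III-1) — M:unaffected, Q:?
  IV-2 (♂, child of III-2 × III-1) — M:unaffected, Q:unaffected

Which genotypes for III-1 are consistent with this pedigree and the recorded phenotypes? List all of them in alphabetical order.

III-1 ∈ {MM Qq, Mm Qq}

M/I-1 ? ·: MM|Mm|mm
M/I-2 ? ·: MM|Mm|mm
M/II-1 un I-1×I-2: MM|Mm
M/II-2 un ·: MM|Mm
M/III-1 un II-1×II-2: MM|Mm
M/III-2 un ·: MM|Mm
M/IV-1 un III-2×III-1: MM|Mm
M/IV-2 un III-2×III-1: MM|Mm
⇒ M over [I-1,I-2,II-1,II-2,III-1,III-2,IV-1,IV-2]: 254 consistent
Q/I-1 aff ·: qq
Q/I-2 un ·: Qq
Q/II-1 aff I-1×I-2: qq
Q/II-2 un ·: QQ|Qq
Q/III-1 un II-1×II-2: Qq
Q/III-2 un ·: QQ|Qq
Q/IV-1 ? III-2×III-1: QQ|Qq|qq
Q/IV-2 un III-2×III-1: QQ|Qq
⇒ Q over [I-1,I-2,II-1,II-2,III-1,III-2,IV-1,IV-2]: 20 consistent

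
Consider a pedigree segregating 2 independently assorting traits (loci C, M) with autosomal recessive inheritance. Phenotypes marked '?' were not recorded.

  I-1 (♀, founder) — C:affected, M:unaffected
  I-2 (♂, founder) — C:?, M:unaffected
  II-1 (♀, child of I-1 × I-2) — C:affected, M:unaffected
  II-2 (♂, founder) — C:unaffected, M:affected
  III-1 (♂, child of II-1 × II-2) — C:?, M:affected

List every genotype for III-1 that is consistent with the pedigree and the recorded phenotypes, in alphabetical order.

III-1 ∈ {Cc mm, cc mm}

C/I-1 aff ·: cc
C/I-2 ? ·: Cc|cc
C/II-1 aff I-1×I-2: cc
C/II-2 un ·: CC|Cc
C/III-1 ? II-1×II-2: Cc|cc
⇒ C over [I-1,I-2,II-1,II-2,III-1]: 6 consistent
M/I-1 un ·: MM|Mm
M/I-2 un ·: MM|Mm
M/II-1 un I-1×I-2: Mm
M/II-2 aff ·: mm
M/III-1 aff II-1×II-2: mm
⇒ M over [I-1,I-2,II-1,II-2,III-1]: 3 consistent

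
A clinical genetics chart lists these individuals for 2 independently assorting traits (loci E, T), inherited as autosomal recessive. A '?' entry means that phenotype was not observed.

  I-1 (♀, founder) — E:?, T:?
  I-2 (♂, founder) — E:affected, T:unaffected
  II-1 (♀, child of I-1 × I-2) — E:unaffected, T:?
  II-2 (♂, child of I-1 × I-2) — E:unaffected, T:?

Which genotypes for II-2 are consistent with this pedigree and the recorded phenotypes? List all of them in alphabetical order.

E/I-1 ? ·: EE|Ee
E/I-2 aff ·: ee
E/II-1 un I-1×I-2: Ee
E/II-2 un I-1×I-2: Ee
⇒ E over [I-1,I-2,II-1,II-2]: 2 consistent
T/I-1 ? ·: TT|Tt|tt
T/I-2 un ·: TT|Tt
T/II-1 ? I-1×I-2: TT|Tt|tt
T/II-2 ? I-1×I-2: TT|Tt|tt
⇒ T over [I-1,I-2,II-1,II-2]: 23 consistent

II-2 ∈ {Ee TT, Ee Tt, Ee tt}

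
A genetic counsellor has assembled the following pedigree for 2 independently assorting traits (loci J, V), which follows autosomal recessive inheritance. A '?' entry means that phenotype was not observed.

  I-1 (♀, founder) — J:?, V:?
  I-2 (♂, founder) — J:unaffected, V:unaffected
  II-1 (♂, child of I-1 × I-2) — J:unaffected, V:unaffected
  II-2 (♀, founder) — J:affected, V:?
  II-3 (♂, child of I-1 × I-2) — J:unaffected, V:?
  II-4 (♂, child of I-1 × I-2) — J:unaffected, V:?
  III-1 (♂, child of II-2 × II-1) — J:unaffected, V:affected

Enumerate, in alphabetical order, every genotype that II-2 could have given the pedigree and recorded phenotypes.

II-2 ∈ {jj Vv, jj vv}

J/I-1 ? ·: JJ|Jj|jj
J/I-2 un ·: JJ|Jj
J/II-1 un I-1×I-2: JJ|Jj
J/II-2 aff ·: jj
J/II-3 un I-1×I-2: JJ|Jj
J/II-4 un I-1×I-2: JJ|Jj
J/III-1 un II-2×II-1: Jj
⇒ J over [I-1,I-2,II-1,II-2,II-3,II-4,III-1]: 27 consistent
V/I-1 ? ·: VV|Vv|vv
V/I-2 un ·: VV|Vv
V/II-1 un I-1×I-2: Vv
V/II-2 ? ·: Vv|vv
V/II-3 ? I-1×I-2: VV|Vv|vv
V/II-4 ? I-1×I-2: VV|Vv|vv
V/III-1 aff II-2×II-1: vv
⇒ V over [I-1,I-2,II-1,II-2,II-3,II-4,III-1]: 44 consistent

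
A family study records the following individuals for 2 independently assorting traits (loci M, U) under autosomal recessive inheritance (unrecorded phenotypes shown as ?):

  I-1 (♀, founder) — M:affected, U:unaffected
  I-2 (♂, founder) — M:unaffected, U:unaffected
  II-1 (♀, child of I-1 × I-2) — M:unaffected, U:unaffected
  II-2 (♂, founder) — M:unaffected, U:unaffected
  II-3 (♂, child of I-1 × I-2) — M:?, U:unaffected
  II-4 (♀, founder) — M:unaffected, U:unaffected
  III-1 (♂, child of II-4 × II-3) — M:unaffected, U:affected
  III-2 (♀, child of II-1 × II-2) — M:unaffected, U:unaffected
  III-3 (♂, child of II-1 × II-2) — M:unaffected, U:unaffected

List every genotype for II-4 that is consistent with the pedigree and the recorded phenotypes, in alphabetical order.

M/I-1 aff ·: mm
M/I-2 un ·: MM|Mm
M/II-1 un I-1×I-2: Mm
M/II-2 un ·: MM|Mm
M/II-3 ? I-1×I-2: Mm|mm
M/II-4 un ·: MM|Mm
M/III-1 un II-4×II-3: MM|Mm
M/III-2 un II-1×II-2: MM|Mm
M/III-3 un II-1×II-2: MM|Mm
⇒ M over [I-1,I-2,II-1,II-2,II-3,II-4,III-1,III-2,III-3]: 80 consistent
U/I-1 un ·: UU|Uu
U/I-2 un ·: UU|Uu
U/II-1 un I-1×I-2: UU|Uu
U/II-2 un ·: UU|Uu
U/II-3 un I-1×I-2: Uu
U/II-4 un ·: Uu
U/III-1 aff II-4×II-3: uu
U/III-2 un II-1×II-2: UU|Uu
U/III-3 un II-1×II-2: UU|Uu
⇒ U over [I-1,I-2,II-1,II-2,II-3,II-4,III-1,III-2,III-3]: 39 consistent

II-4 ∈ {MM Uu, Mm Uu}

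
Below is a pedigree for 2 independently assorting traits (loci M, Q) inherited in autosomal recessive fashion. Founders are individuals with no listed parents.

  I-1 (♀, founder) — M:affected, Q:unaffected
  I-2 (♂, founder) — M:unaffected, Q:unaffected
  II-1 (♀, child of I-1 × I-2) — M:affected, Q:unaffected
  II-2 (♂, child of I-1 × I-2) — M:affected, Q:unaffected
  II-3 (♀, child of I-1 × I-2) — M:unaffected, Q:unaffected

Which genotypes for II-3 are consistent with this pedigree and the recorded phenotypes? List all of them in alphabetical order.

M/I-1 aff ·: mm
M/I-2 un ·: Mm
M/II-1 aff I-1×I-2: mm
M/II-2 aff I-1×I-2: mm
M/II-3 un I-1×I-2: Mm
⇒ M over [I-1,I-2,II-1,II-2,II-3]: 1 consistent
Q/I-1 un ·: QQ|Qq
Q/I-2 un ·: QQ|Qq
Q/II-1 un I-1×I-2: QQ|Qq
Q/II-2 un I-1×I-2: QQ|Qq
Q/II-3 un I-1×I-2: QQ|Qq
⇒ Q over [I-1,I-2,II-1,II-2,II-3]: 25 consistent

II-3 ∈ {Mm QQ, Mm Qq}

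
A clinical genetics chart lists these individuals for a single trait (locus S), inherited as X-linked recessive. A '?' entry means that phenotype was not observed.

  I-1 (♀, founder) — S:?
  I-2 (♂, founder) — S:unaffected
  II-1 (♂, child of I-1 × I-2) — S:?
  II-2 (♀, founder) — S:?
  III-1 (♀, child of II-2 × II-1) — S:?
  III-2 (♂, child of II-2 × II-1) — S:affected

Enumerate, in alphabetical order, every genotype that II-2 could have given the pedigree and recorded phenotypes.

II-2 ∈ {X^SX^s, X^sX^s}

S/I-1 ? ·: X^SX^S|X^SX^s|X^sX^s
S/I-2 un ·: X^SY
S/II-1 ? I-1×I-2: X^SY|X^sY
S/II-2 ? ·: X^SX^s|X^sX^s
S/III-1 ? II-2×II-1: X^SX^S|X^SX^s|X^sX^s
S/III-2 aff II-2×II-1: X^sY
⇒ S over [I-1,I-2,II-1,II-2,III-1,III-2]: 12 consistent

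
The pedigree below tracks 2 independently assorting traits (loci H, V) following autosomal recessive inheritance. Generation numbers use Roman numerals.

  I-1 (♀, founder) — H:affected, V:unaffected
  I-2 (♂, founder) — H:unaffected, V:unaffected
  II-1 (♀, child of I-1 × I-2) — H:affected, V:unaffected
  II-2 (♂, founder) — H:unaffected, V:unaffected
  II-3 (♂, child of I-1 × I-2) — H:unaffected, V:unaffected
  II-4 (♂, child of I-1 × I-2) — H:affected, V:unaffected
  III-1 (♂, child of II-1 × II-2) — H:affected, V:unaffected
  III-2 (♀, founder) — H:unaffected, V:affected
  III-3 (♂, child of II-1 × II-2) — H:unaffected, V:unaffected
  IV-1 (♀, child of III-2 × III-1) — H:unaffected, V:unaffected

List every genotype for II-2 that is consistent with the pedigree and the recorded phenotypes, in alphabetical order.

H/I-1 aff ·: hh
H/I-2 un ·: Hh
H/II-1 aff I-1×I-2: hh
H/II-2 un ·: Hh
H/II-3 un I-1×I-2: Hh
H/II-4 aff I-1×I-2: hh
H/III-1 aff II-1×II-2: hh
H/III-2 un ·: HH|Hh
H/III-3 un II-1×II-2: Hh
H/IV-1 un III-2×III-1: Hh
⇒ H over [I-1,I-2,II-1,II-2,II-3,II-4,III-1,III-2,III-3,IV-1]: 2 consistent
V/I-1 un ·: VV|Vv
V/I-2 un ·: VV|Vv
V/II-1 un I-1×I-2: VV|Vv
V/II-2 un ·: VV|Vv
V/II-3 un I-1×I-2: VV|Vv
V/II-4 un I-1×I-2: VV|Vv
V/III-1 un II-1×II-2: VV|Vv
V/III-2 aff ·: vv
V/III-3 un II-1×II-2: VV|Vv
V/IV-1 un III-2×III-1: Vv
⇒ V over [I-1,I-2,II-1,II-2,II-3,II-4,III-1,III-2,III-3,IV-1]: 161 consistent

II-2 ∈ {Hh VV, Hh Vv}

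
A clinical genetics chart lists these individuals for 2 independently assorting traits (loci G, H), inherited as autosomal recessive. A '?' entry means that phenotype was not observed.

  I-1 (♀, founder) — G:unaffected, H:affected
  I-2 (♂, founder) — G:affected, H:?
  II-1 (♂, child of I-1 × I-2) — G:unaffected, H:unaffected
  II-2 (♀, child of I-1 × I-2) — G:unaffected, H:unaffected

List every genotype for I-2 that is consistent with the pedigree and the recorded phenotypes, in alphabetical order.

I-2 ∈ {gg HH, gg Hh}

G/I-1 un ·: GG|Gg
G/I-2 aff ·: gg
G/II-1 un I-1×I-2: Gg
G/II-2 un I-1×I-2: Gg
⇒ G over [I-1,I-2,II-1,II-2]: 2 consistent
H/I-1 aff ·: hh
H/I-2 ? ·: HH|Hh
H/II-1 un I-1×I-2: Hh
H/II-2 un I-1×I-2: Hh
⇒ H over [I-1,I-2,II-1,II-2]: 2 consistent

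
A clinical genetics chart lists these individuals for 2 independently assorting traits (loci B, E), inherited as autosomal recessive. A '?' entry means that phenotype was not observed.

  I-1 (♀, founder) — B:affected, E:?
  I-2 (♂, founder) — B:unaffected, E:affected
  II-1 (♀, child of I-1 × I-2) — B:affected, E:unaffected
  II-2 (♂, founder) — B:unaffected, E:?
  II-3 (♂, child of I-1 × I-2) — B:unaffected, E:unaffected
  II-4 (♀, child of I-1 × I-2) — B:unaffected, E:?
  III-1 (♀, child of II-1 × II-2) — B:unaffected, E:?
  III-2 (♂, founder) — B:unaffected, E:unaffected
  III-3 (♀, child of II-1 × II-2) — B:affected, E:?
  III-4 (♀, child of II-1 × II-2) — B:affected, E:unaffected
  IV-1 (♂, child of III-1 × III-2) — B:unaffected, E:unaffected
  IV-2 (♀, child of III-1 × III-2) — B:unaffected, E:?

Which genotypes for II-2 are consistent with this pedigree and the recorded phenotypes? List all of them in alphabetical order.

II-2 ∈ {Bb EE, Bb Ee, Bb ee}

B/I-1 aff ·: bb
B/I-2 un ·: Bb
B/II-1 aff I-1×I-2: bb
B/II-2 un ·: Bb
B/II-3 un I-1×I-2: Bb
B/II-4 un I-1×I-2: Bb
B/III-1 un II-1×II-2: Bb
B/III-2 un ·: BB|Bb
B/III-3 aff II-1×II-2: bb
B/III-4 aff II-1×II-2: bb
B/IV-1 un III-1×III-2: BB|Bb
B/IV-2 un III-1×III-2: BB|Bb
⇒ B over [I-1,I-2,II-1,II-2,II-3,II-4,III-1,III-2,III-3,III-4,IV-1,IV-2]: 8 consistent
E/I-1 ? ·: EE|Ee
E/I-2 aff ·: ee
E/II-1 un I-1×I-2: Ee
E/II-2 ? ·: EE|Ee|ee
E/II-3 un I-1×I-2: Ee
E/II-4 ? I-1×I-2: Ee|ee
E/III-1 ? II-1×II-2: EE|Ee|ee
E/III-2 un ·: EE|Ee
E/III-3 ? II-1×II-2: EE|Ee|ee
E/III-4 un II-1×II-2: EE|Ee
E/IV-1 un III-1×III-2: EE|Ee
E/IV-2 ? III-1×III-2: EE|Ee|ee
⇒ E over [I-1,I-2,II-1,II-2,II-3,II-4,III-1,III-2,III-3,III-4,IV-1,IV-2]: 582 consistent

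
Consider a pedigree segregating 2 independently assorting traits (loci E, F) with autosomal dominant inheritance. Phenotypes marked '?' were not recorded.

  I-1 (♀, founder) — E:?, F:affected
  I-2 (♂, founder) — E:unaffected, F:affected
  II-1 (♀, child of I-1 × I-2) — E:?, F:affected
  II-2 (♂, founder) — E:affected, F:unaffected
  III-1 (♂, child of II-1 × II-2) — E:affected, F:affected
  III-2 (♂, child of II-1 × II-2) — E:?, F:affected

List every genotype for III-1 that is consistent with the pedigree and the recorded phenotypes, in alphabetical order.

E/I-1 ? ·: ee|Ee|EE
E/I-2 un ·: ee
E/II-1 ? I-1×I-2: ee|Ee
E/II-2 aff ·: Ee|EE
E/III-1 aff II-1×II-2: Ee|EE
E/III-2 ? II-1×II-2: ee|Ee|EE
⇒ E over [I-1,I-2,II-1,II-2,III-1,III-2]: 26 consistent
F/I-1 aff ·: Ff|FF
F/I-2 aff ·: Ff|FF
F/II-1 aff I-1×I-2: Ff|FF
F/II-2 un ·: ff
F/III-1 aff II-1×II-2: Ff
F/III-2 aff II-1×II-2: Ff
⇒ F over [I-1,I-2,II-1,II-2,III-1,III-2]: 7 consistent

III-1 ∈ {EE Ff, Ee Ff}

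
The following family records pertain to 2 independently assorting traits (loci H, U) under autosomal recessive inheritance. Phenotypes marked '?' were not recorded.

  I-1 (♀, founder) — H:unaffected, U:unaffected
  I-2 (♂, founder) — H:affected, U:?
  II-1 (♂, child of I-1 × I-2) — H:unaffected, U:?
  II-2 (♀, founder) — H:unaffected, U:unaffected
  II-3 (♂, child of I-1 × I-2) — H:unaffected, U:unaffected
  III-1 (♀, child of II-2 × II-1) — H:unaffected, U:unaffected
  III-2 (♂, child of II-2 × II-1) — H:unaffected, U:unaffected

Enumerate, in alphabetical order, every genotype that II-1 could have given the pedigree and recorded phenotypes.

II-1 ∈ {Hh UU, Hh Uu, Hh uu}

H/I-1 un ·: HH|Hh
H/I-2 aff ·: hh
H/II-1 un I-1×I-2: Hh
H/II-2 un ·: HH|Hh
H/II-3 un I-1×I-2: Hh
H/III-1 un II-2×II-1: HH|Hh
H/III-2 un II-2×II-1: HH|Hh
⇒ H over [I-1,I-2,II-1,II-2,II-3,III-1,III-2]: 16 consistent
U/I-1 un ·: UU|Uu
U/I-2 ? ·: UU|Uu|uu
U/II-1 ? I-1×I-2: UU|Uu|uu
U/II-2 un ·: UU|Uu
U/II-3 un I-1×I-2: UU|Uu
U/III-1 un II-2×II-1: UU|Uu
U/III-2 un II-2×II-1: UU|Uu
⇒ U over [I-1,I-2,II-1,II-2,II-3,III-1,III-2]: 105 consistent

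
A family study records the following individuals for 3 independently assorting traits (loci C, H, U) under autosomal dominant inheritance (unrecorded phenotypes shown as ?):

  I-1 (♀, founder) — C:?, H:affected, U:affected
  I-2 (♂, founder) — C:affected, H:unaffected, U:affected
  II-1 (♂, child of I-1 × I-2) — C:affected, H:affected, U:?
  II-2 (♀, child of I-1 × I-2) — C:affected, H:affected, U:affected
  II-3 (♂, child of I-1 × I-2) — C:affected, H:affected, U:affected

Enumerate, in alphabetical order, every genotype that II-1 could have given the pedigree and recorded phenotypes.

C/I-1 ? ·: cc|Cc|CC
C/I-2 aff ·: Cc|CC
C/II-1 aff I-1×I-2: Cc|CC
C/II-2 aff I-1×I-2: Cc|CC
C/II-3 aff I-1×I-2: Cc|CC
⇒ C over [I-1,I-2,II-1,II-2,II-3]: 27 consistent
H/I-1 aff ·: Hh|HH
H/I-2 un ·: hh
H/II-1 aff I-1×I-2: Hh
H/II-2 aff I-1×I-2: Hh
H/II-3 aff I-1×I-2: Hh
⇒ H over [I-1,I-2,II-1,II-2,II-3]: 2 consistent
U/I-1 aff ·: Uu|UU
U/I-2 aff ·: Uu|UU
U/II-1 ? I-1×I-2: uu|Uu|UU
U/II-2 aff I-1×I-2: Uu|UU
U/II-3 aff I-1×I-2: Uu|UU
⇒ U over [I-1,I-2,II-1,II-2,II-3]: 29 consistent

II-1 ∈ {CC Hh UU, CC Hh Uu, CC Hh uu, Cc Hh UU, Cc Hh Uu, Cc Hh uu}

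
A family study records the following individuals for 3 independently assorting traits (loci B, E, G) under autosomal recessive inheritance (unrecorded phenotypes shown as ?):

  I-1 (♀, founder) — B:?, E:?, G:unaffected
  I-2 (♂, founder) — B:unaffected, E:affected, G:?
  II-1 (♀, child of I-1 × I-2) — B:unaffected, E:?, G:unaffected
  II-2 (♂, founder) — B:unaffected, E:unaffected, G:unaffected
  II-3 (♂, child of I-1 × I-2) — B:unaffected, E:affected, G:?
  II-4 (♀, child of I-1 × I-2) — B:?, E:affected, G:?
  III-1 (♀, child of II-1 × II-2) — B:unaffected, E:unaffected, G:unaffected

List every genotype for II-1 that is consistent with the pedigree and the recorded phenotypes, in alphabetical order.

B/I-1 ? ·: BB|Bb|bb
B/I-2 un ·: BB|Bb
B/II-1 un I-1×I-2: BB|Bb
B/II-2 un ·: BB|Bb
B/II-3 un I-1×I-2: BB|Bb
B/II-4 ? I-1×I-2: BB|Bb|bb
B/III-1 un II-1×II-2: BB|Bb
⇒ B over [I-1,I-2,II-1,II-2,II-3,II-4,III-1]: 113 consistent
E/I-1 ? ·: Ee|ee
E/I-2 aff ·: ee
E/II-1 ? I-1×I-2: Ee|ee
E/II-2 un ·: EE|Ee
E/II-3 aff I-1×I-2: ee
E/II-4 aff I-1×I-2: ee
E/III-1 un II-1×II-2: EE|Ee
⇒ E over [I-1,I-2,II-1,II-2,II-3,II-4,III-1]: 8 consistent
G/I-1 un ·: GG|Gg
G/I-2 ? ·: GG|Gg|gg
G/II-1 un I-1×I-2: GG|Gg
G/II-2 un ·: GG|Gg
G/II-3 ? I-1×I-2: GG|Gg|gg
G/II-4 ? I-1×I-2: GG|Gg|gg
G/III-1 un II-1×II-2: GG|Gg
⇒ G over [I-1,I-2,II-1,II-2,II-3,II-4,III-1]: 142 consistent

II-1 ∈ {BB Ee GG, BB Ee Gg, BB ee GG, BB ee Gg, Bb Ee GG, Bb Ee Gg, Bb ee GG, Bb ee Gg}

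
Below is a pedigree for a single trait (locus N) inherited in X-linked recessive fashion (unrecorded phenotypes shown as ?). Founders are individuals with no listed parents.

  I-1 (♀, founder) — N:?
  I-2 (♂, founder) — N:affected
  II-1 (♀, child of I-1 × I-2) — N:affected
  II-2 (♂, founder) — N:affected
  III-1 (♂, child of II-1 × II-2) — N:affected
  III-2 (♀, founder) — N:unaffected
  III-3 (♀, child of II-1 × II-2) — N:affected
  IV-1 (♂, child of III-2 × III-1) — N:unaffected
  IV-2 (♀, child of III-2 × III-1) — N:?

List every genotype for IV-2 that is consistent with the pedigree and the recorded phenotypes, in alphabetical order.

N/I-1 ? ·: X^NX^n|X^nX^n
N/I-2 aff ·: X^nY
N/II-1 aff I-1×I-2: X^nX^n
N/II-2 aff ·: X^nY
N/III-1 aff II-1×II-2: X^nY
N/III-2 un ·: X^NX^N|X^NX^n
N/III-3 aff II-1×II-2: X^nX^n
N/IV-1 un III-2×III-1: X^NY
N/IV-2 ? III-2×III-1: X^NX^n|X^nX^n
⇒ N over [I-1,I-2,II-1,II-2,III-1,III-2,III-3,IV-1,IV-2]: 6 consistent

IV-2 ∈ {X^NX^n, X^nX^n}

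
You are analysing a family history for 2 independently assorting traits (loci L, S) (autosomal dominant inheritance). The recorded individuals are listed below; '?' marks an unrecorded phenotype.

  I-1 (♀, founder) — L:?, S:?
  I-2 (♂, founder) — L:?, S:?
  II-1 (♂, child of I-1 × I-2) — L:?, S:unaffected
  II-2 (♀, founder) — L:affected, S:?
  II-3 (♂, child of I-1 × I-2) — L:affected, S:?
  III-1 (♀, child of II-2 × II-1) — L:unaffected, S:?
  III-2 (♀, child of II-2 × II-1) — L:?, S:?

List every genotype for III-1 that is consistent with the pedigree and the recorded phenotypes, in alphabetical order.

L/I-1 ? ·: ll|Ll|LL
L/I-2 ? ·: ll|Ll|LL
L/II-1 ? I-1×I-2: ll|Ll
L/II-2 aff ·: Ll
L/II-3 aff I-1×I-2: Ll|LL
L/III-1 un II-2×II-1: ll
L/III-2 ? II-2×II-1: ll|Ll|LL
⇒ L over [I-1,I-2,II-1,II-2,II-3,III-1,III-2]: 38 consistent
S/I-1 ? ·: ss|Ss
S/I-2 ? ·: ss|Ss
S/II-1 un I-1×I-2: ss
S/II-2 ? ·: ss|Ss|SS
S/II-3 ? I-1×I-2: ss|Ss|SS
S/III-1 ? II-2×II-1: ss|Ss
S/III-2 ? II-2×II-1: ss|Ss
⇒ S over [I-1,I-2,II-1,II-2,II-3,III-1,III-2]: 48 consistent

III-1 ∈ {ll Ss, ll ss}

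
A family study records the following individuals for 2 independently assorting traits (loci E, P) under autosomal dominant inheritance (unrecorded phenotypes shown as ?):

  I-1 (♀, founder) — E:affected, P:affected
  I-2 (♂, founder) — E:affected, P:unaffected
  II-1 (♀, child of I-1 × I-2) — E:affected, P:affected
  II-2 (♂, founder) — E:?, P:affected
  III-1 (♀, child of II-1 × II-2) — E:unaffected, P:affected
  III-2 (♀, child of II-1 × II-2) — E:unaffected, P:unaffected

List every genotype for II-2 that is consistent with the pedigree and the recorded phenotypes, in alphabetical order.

E/I-1 aff ·: Ee|EE
E/I-2 aff ·: Ee|EE
E/II-1 aff I-1×I-2: Ee
E/II-2 ? ·: ee|Ee
E/III-1 un II-1×II-2: ee
E/III-2 un II-1×II-2: ee
⇒ E over [I-1,I-2,II-1,II-2,III-1,III-2]: 6 consistent
P/I-1 aff ·: Pp|PP
P/I-2 un ·: pp
P/II-1 aff I-1×I-2: Pp
P/II-2 aff ·: Pp
P/III-1 aff II-1×II-2: Pp|PP
P/III-2 un II-1×II-2: pp
⇒ P over [I-1,I-2,II-1,II-2,III-1,III-2]: 4 consistent

II-2 ∈ {Ee Pp, ee Pp}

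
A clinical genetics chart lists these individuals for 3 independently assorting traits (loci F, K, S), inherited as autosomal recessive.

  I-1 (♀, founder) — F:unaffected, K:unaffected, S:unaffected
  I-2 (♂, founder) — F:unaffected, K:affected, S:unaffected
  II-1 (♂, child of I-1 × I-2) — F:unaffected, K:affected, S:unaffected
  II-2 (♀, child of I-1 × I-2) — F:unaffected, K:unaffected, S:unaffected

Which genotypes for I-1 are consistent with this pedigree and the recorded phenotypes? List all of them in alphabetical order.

F/I-1 un ·: FF|Ff
F/I-2 un ·: FF|Ff
F/II-1 un I-1×I-2: FF|Ff
F/II-2 un I-1×I-2: FF|Ff
⇒ F over [I-1,I-2,II-1,II-2]: 13 consistent
K/I-1 un ·: Kk
K/I-2 aff ·: kk
K/II-1 aff I-1×I-2: kk
K/II-2 un I-1×I-2: Kk
⇒ K over [I-1,I-2,II-1,II-2]: 1 consistent
S/I-1 un ·: SS|Ss
S/I-2 un ·: SS|Ss
S/II-1 un I-1×I-2: SS|Ss
S/II-2 un I-1×I-2: SS|Ss
⇒ S over [I-1,I-2,II-1,II-2]: 13 consistent

I-1 ∈ {FF Kk SS, FF Kk Ss, Ff Kk SS, Ff Kk Ss}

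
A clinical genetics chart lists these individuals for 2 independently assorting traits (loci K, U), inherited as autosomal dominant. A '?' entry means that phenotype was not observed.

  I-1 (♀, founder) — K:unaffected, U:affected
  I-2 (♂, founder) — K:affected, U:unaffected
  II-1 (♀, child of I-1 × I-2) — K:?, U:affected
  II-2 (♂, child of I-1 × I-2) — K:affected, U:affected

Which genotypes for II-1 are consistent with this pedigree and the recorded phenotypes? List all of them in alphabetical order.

II-1 ∈ {Kk Uu, kk Uu}

K/I-1 un ·: kk
K/I-2 aff ·: Kk|KK
K/II-1 ? I-1×I-2: kk|Kk
K/II-2 aff I-1×I-2: Kk
⇒ K over [I-1,I-2,II-1,II-2]: 3 consistent
U/I-1 aff ·: Uu|UU
U/I-2 un ·: uu
U/II-1 aff I-1×I-2: Uu
U/II-2 aff I-1×I-2: Uu
⇒ U over [I-1,I-2,II-1,II-2]: 2 consistent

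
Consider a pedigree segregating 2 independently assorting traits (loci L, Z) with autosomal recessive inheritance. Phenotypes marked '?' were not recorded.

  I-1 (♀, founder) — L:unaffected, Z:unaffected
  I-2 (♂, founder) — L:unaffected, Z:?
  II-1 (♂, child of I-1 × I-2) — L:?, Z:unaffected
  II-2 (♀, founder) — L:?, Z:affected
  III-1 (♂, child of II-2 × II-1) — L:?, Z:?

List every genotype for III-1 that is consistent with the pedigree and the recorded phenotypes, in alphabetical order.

III-1 ∈ {LL Zz, LL zz, Ll Zz, Ll zz, ll Zz, ll zz}

L/I-1 un ·: LL|Ll
L/I-2 un ·: LL|Ll
L/II-1 ? I-1×I-2: LL|Ll|ll
L/II-2 ? ·: LL|Ll|ll
L/III-1 ? II-2×II-1: LL|Ll|ll
⇒ L over [I-1,I-2,II-1,II-2,III-1]: 41 consistent
Z/I-1 un ·: ZZ|Zz
Z/I-2 ? ·: ZZ|Zz|zz
Z/II-1 un I-1×I-2: ZZ|Zz
Z/II-2 aff ·: zz
Z/III-1 ? II-2×II-1: Zz|zz
⇒ Z over [I-1,I-2,II-1,II-2,III-1]: 14 consistent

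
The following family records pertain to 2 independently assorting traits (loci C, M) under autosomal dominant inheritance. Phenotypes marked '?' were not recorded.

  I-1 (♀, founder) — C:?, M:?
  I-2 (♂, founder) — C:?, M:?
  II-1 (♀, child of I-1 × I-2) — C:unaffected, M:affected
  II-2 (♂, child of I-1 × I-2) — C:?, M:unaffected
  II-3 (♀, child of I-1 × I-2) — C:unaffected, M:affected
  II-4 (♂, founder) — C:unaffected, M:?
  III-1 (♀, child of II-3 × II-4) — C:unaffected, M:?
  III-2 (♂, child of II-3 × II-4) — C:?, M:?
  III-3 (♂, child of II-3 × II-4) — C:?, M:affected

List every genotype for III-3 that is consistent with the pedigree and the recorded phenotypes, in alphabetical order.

C/I-1 ? ·: cc|Cc
C/I-2 ? ·: cc|Cc
C/II-1 un I-1×I-2: cc
C/II-2 ? I-1×I-2: cc|Cc|CC
C/II-3 un I-1×I-2: cc
C/II-4 un ·: cc
C/III-1 un II-3×II-4: cc
C/III-2 ? II-3×II-4: cc
C/III-3 ? II-3×II-4: cc
⇒ C over [I-1,I-2,II-1,II-2,II-3,II-4,III-1,III-2,III-3]: 8 consistent
M/I-1 ? ·: mm|Mm
M/I-2 ? ·: mm|Mm
M/II-1 aff I-1×I-2: Mm|MM
M/II-2 un I-1×I-2: mm
M/II-3 aff I-1×I-2: Mm|MM
M/II-4 ? ·: mm|Mm|MM
M/III-1 ? II-3×II-4: mm|Mm|MM
M/III-2 ? II-3×II-4: mm|Mm|MM
M/III-3 aff II-3×II-4: Mm|MM
⇒ M over [I-1,I-2,II-1,II-2,II-3,II-4,III-1,III-2,III-3]: 140 consistent

III-3 ∈ {cc MM, cc Mm}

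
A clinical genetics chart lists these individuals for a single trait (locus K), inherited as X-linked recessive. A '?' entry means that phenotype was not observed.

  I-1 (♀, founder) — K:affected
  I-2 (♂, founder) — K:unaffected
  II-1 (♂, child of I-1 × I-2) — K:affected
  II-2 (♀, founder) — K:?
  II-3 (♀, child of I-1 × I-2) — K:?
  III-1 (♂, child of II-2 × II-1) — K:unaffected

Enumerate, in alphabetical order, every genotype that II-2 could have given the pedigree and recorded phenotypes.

II-2 ∈ {X^KX^K, X^KX^k}

K/I-1 aff ·: X^kX^k
K/I-2 un ·: X^KY
K/II-1 aff I-1×I-2: X^kY
K/II-2 ? ·: X^KX^K|X^KX^k
K/II-3 ? I-1×I-2: X^KX^k
K/III-1 un II-2×II-1: X^KY
⇒ K over [I-1,I-2,II-1,II-2,II-3,III-1]: 2 consistent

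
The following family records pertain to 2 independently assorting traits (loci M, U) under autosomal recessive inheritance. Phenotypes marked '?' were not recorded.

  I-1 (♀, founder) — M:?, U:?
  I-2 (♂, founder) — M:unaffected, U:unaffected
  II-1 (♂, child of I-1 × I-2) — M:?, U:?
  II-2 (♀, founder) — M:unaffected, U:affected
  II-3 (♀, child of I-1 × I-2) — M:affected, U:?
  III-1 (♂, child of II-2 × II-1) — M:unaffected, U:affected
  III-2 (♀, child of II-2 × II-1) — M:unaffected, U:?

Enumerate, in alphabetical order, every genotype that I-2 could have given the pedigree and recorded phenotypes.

I-2 ∈ {Mm UU, Mm Uu}

M/I-1 ? ·: Mm|mm
M/I-2 un ·: Mm
M/II-1 ? I-1×I-2: MM|Mm|mm
M/II-2 un ·: MM|Mm
M/II-3 aff I-1×I-2: mm
M/III-1 un II-2×II-1: MM|Mm
M/III-2 un II-2×II-1: MM|Mm
⇒ M over [I-1,I-2,II-1,II-2,II-3,III-1,III-2]: 25 consistent
U/I-1 ? ·: UU|Uu|uu
U/I-2 un ·: UU|Uu
U/II-1 ? I-1×I-2: Uu|uu
U/II-2 aff ·: uu
U/II-3 ? I-1×I-2: UU|Uu|uu
U/III-1 aff II-2×II-1: uu
U/III-2 ? II-2×II-1: Uu|uu
⇒ U over [I-1,I-2,II-1,II-2,II-3,III-1,III-2]: 25 consistent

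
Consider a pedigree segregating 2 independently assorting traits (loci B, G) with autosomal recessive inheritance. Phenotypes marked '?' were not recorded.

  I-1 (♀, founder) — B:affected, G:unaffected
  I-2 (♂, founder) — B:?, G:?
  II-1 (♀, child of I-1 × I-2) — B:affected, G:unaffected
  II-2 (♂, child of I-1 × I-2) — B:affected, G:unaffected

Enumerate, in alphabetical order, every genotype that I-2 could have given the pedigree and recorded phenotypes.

I-2 ∈ {Bb GG, Bb Gg, Bb gg, bb GG, bb Gg, bb gg}

B/I-1 aff ·: bb
B/I-2 ? ·: Bb|bb
B/II-1 aff I-1×I-2: bb
B/II-2 aff I-1×I-2: bb
⇒ B over [I-1,I-2,II-1,II-2]: 2 consistent
G/I-1 un ·: GG|Gg
G/I-2 ? ·: GG|Gg|gg
G/II-1 un I-1×I-2: GG|Gg
G/II-2 un I-1×I-2: GG|Gg
⇒ G over [I-1,I-2,II-1,II-2]: 15 consistent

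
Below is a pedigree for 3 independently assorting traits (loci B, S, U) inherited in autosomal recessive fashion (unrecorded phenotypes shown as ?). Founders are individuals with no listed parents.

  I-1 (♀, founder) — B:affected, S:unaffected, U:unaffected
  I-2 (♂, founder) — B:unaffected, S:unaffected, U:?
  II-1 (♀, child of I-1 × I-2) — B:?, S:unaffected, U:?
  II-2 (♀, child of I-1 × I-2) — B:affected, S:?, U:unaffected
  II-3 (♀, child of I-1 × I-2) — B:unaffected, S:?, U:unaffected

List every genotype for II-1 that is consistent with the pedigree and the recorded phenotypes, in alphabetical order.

II-1 ∈ {Bb SS UU, Bb SS Uu, Bb SS uu, Bb Ss UU, Bb Ss Uu, Bb Ss uu, bb SS UU, bb SS Uu, bb SS uu, bb Ss UU, bb Ss Uu, bb Ss uu}

B/I-1 aff ·: bb
B/I-2 un ·: Bb
B/II-1 ? I-1×I-2: Bb|bb
B/II-2 aff I-1×I-2: bb
B/II-3 un I-1×I-2: Bb
⇒ B over [I-1,I-2,II-1,II-2,II-3]: 2 consistent
S/I-1 un ·: SS|Ss
S/I-2 un ·: SS|Ss
S/II-1 un I-1×I-2: SS|Ss
S/II-2 ? I-1×I-2: SS|Ss|ss
S/II-3 ? I-1×I-2: SS|Ss|ss
⇒ S over [I-1,I-2,II-1,II-2,II-3]: 35 consistent
U/I-1 un ·: UU|Uu
U/I-2 ? ·: UU|Uu|uu
U/II-1 ? I-1×I-2: UU|Uu|uu
U/II-2 un I-1×I-2: UU|Uu
U/II-3 un I-1×I-2: UU|Uu
⇒ U over [I-1,I-2,II-1,II-2,II-3]: 32 consistent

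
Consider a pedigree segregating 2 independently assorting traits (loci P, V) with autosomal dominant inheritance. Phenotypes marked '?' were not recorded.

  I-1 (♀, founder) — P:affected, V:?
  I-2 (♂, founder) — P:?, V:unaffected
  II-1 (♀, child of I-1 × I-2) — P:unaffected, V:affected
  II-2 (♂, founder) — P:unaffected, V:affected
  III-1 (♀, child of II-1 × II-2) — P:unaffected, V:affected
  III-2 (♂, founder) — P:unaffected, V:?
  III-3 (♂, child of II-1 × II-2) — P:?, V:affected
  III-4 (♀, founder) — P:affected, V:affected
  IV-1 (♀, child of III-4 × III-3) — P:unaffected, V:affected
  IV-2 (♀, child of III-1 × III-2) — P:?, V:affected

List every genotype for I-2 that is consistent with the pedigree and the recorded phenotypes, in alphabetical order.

P/I-1 aff ·: Pp
P/I-2 ? ·: pp|Pp
P/II-1 un I-1×I-2: pp
P/II-2 un ·: pp
P/III-1 un II-1×II-2: pp
P/III-2 un ·: pp
P/III-3 ? II-1×II-2: pp
P/III-4 aff ·: Pp
P/IV-1 un III-4×III-3: pp
P/IV-2 ? III-1×III-2: pp
⇒ P over [I-1,I-2,II-1,II-2,III-1,III-2,III-3,III-4,IV-1,IV-2]: 2 consistent
V/I-1 ? ·: Vv|VV
V/I-2 un ·: vv
V/II-1 aff I-1×I-2: Vv
V/II-2 aff ·: Vv|VV
V/III-1 aff II-1×II-2: Vv|VV
V/III-2 ? ·: vv|Vv|VV
V/III-3 aff II-1×II-2: Vv|VV
V/III-4 aff ·: Vv|VV
V/IV-1 aff III-4×III-3: Vv|VV
V/IV-2 aff III-1×III-2: Vv|VV
⇒ V over [I-1,I-2,II-1,II-2,III-1,III-2,III-3,III-4,IV-1,IV-2]: 252 consistent

I-2 ∈ {Pp vv, pp vv}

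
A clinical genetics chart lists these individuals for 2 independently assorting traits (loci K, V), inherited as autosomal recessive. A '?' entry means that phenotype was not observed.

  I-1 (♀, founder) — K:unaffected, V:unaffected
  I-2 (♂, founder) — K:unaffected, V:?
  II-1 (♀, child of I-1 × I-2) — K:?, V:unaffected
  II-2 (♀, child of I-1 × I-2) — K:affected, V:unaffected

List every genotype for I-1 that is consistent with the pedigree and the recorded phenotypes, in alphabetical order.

K/I-1 un ·: Kk
K/I-2 un ·: Kk
K/II-1 ? I-1×I-2: KK|Kk|kk
K/II-2 aff I-1×I-2: kk
⇒ K over [I-1,I-2,II-1,II-2]: 3 consistent
V/I-1 un ·: VV|Vv
V/I-2 ? ·: VV|Vv|vv
V/II-1 un I-1×I-2: VV|Vv
V/II-2 un I-1×I-2: VV|Vv
⇒ V over [I-1,I-2,II-1,II-2]: 15 consistent

I-1 ∈ {Kk VV, Kk Vv}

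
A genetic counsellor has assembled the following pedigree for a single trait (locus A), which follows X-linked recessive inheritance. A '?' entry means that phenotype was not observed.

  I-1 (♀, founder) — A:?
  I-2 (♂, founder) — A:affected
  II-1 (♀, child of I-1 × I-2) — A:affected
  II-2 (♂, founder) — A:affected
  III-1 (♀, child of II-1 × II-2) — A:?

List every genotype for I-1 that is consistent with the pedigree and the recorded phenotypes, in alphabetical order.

I-1 ∈ {X^AX^a, X^aX^a}

A/I-1 ? ·: X^AX^a|X^aX^a
A/I-2 aff ·: X^aY
A/II-1 aff I-1×I-2: X^aX^a
A/II-2 aff ·: X^aY
A/III-1 ? II-1×II-2: X^aX^a
⇒ A over [I-1,I-2,II-1,II-2,III-1]: 2 consistent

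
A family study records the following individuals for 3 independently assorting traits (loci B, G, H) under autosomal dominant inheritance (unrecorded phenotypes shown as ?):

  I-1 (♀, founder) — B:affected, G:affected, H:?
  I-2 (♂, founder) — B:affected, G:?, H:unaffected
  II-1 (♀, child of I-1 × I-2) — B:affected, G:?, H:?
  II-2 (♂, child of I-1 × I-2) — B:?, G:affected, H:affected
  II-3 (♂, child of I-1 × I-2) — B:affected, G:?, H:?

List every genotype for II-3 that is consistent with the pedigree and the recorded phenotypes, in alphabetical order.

B/I-1 aff ·: Bb|BB
B/I-2 aff ·: Bb|BB
B/II-1 aff I-1×I-2: Bb|BB
B/II-2 ? I-1×I-2: bb|Bb|BB
B/II-3 aff I-1×I-2: Bb|BB
⇒ B over [I-1,I-2,II-1,II-2,II-3]: 29 consistent
G/I-1 aff ·: Gg|GG
G/I-2 ? ·: gg|Gg|GG
G/II-1 ? I-1×I-2: gg|Gg|GG
G/II-2 aff I-1×I-2: Gg|GG
G/II-3 ? I-1×I-2: gg|Gg|GG
⇒ G over [I-1,I-2,II-1,II-2,II-3]: 40 consistent
H/I-1 ? ·: Hh|HH
H/I-2 un ·: hh
H/II-1 ? I-1×I-2: hh|Hh
H/II-2 aff I-1×I-2: Hh
H/II-3 ? I-1×I-2: hh|Hh
⇒ H over [I-1,I-2,II-1,II-2,II-3]: 5 consistent

II-3 ∈ {BB GG Hh, BB GG hh, BB Gg Hh, BB Gg hh, BB gg Hh, BB gg hh, Bb GG Hh, Bb GG hh, Bb Gg Hh, Bb Gg hh, Bb gg Hh, Bb gg hh}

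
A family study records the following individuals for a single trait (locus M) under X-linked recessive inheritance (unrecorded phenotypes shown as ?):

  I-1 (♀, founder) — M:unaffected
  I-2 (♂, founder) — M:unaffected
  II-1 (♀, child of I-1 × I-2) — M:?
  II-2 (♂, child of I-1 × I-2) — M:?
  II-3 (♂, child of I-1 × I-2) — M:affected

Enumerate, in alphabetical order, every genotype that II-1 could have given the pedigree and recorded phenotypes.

II-1 ∈ {X^MX^M, X^MX^m}

M/I-1 un ·: X^MX^m
M/I-2 un ·: X^MY
M/II-1 ? I-1×I-2: X^MX^M|X^MX^m
M/II-2 ? I-1×I-2: X^MY|X^mY
M/II-3 aff I-1×I-2: X^mY
⇒ M over [I-1,I-2,II-1,II-2,II-3]: 4 consistent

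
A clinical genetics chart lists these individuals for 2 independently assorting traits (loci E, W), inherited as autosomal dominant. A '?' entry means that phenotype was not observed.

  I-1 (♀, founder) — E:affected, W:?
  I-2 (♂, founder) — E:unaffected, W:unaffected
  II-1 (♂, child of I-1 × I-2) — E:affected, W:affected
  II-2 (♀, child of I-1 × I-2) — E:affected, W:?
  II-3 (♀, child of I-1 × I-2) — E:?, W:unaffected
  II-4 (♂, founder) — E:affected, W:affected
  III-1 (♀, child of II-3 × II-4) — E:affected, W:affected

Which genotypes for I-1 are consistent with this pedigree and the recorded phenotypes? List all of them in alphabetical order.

I-1 ∈ {EE Ww, Ee Ww}

E/I-1 aff ·: Ee|EE
E/I-2 un ·: ee
E/II-1 aff I-1×I-2: Ee
E/II-2 aff I-1×I-2: Ee
E/II-3 ? I-1×I-2: ee|Ee
E/II-4 aff ·: Ee|EE
E/III-1 aff II-3×II-4: Ee|EE
⇒ E over [I-1,I-2,II-1,II-2,II-3,II-4,III-1]: 10 consistent
W/I-1 ? ·: Ww
W/I-2 un ·: ww
W/II-1 aff I-1×I-2: Ww
W/II-2 ? I-1×I-2: ww|Ww
W/II-3 un I-1×I-2: ww
W/II-4 aff ·: Ww|WW
W/III-1 aff II-3×II-4: Ww
⇒ W over [I-1,I-2,II-1,II-2,II-3,II-4,III-1]: 4 consistent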